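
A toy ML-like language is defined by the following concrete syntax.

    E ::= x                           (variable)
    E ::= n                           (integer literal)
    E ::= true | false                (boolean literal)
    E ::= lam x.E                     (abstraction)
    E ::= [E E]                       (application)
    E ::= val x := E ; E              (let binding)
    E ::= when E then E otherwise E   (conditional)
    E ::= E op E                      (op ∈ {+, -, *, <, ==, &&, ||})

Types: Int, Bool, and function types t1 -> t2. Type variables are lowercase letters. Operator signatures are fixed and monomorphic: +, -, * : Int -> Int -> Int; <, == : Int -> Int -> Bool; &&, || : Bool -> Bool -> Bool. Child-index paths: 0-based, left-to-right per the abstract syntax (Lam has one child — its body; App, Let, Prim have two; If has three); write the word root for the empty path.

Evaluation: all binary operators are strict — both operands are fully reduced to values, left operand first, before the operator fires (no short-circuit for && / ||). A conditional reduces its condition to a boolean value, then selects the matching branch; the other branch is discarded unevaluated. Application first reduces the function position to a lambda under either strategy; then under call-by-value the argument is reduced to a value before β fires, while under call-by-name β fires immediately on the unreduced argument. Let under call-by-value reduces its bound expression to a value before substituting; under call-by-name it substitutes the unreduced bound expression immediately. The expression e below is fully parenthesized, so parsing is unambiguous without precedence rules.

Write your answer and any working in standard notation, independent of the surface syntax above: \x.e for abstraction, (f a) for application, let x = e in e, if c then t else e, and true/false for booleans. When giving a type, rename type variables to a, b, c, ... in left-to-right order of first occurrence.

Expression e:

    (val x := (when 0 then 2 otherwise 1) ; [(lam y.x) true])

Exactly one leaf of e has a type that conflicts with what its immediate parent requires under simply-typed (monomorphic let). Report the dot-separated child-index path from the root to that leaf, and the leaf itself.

Derivation:
  unify Int ~ Bool
  FAIL: mismatch Int ~ Bool

Answer: 0.0 : 0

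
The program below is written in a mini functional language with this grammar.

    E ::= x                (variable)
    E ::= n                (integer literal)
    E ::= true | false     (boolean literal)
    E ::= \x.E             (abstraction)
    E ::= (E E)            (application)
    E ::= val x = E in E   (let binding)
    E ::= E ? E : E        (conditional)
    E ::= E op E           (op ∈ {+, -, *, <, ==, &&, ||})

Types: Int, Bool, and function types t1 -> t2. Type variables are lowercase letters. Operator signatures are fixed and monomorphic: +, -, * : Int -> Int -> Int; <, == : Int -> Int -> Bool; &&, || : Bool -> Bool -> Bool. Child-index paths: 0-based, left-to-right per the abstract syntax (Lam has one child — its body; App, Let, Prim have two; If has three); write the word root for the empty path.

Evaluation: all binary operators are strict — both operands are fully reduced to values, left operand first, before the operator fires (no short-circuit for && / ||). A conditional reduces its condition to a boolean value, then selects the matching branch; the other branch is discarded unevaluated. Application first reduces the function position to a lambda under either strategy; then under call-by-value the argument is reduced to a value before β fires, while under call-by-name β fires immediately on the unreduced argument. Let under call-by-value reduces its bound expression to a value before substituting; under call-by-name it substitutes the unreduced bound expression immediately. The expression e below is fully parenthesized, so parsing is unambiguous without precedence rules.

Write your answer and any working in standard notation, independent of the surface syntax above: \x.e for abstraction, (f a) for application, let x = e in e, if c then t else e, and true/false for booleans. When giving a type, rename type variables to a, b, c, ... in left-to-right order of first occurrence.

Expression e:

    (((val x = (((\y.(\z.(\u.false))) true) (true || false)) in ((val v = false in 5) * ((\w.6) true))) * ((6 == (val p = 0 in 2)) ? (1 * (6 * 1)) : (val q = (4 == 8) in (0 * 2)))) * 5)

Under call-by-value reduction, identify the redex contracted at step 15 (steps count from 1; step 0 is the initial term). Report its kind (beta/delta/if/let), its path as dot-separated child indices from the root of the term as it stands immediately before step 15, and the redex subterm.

Answer: delta at root : (0 * 5)

Derivation:
step 0: (((let x = (((\y.(\z.(\u.false))) true) (true || false)) in ((let v = false in 5) * ((\w.6) true))) * (if (6 == (let p = 0 in 2)) then (1 * (6 * 1)) else (let q = (4 == 8) in (0 * 2)))) * 5)
step 1: [beta@0.0.0.0] (((let x = ((\z.(\u.false)) (true || false)) in ((let v = false in 5) * ((\w.6) true))) * (if (6 == (let p = 0 in 2)) then (1 * (6 * 1)) else (let q = (4 == 8) in (0 * 2)))) * 5)
step 2: [delta@0.0.0.1] (((let x = ((\z.(\u.false)) true) in ((let v = false in 5) * ((\w.6) true))) * (if (6 == (let p = 0 in 2)) then (1 * (6 * 1)) else (let q = (4 == 8) in (0 * 2)))) * 5)
step 3: [beta@0.0.0] (((let x = (\u.false) in ((let v = false in 5) * ((\w.6) true))) * (if (6 == (let p = 0 in 2)) then (1 * (6 * 1)) else (let q = (4 == 8) in (0 * 2)))) * 5)
step 4: [let@0.0] ((((let v = false in 5) * ((\w.6) true)) * (if (6 == (let p = 0 in 2)) then (1 * (6 * 1)) else (let q = (4 == 8) in (0 * 2)))) * 5)
step 5: [let@0.0.0] (((5 * ((\w.6) true)) * (if (6 == (let p = 0 in 2)) then (1 * (6 * 1)) else (let q = (4 == 8) in (0 * 2)))) * 5)
step 6: [beta@0.0.1] (((5 * 6) * (if (6 == (let p = 0 in 2)) then (1 * (6 * 1)) else (let q = (4 == 8) in (0 * 2)))) * 5)
step 7: [delta@0.0] ((30 * (if (6 == (let p = 0 in 2)) then (1 * (6 * 1)) else (let q = (4 == 8) in (0 * 2)))) * 5)
step 8: [let@0.1.0.1] ((30 * (if (6 == 2) then (1 * (6 * 1)) else (let q = (4 == 8) in (0 * 2)))) * 5)
step 9: [delta@0.1.0] ((30 * (if false then (1 * (6 * 1)) else (let q = (4 == 8) in (0 * 2)))) * 5)
step 10: [if@0.1] ((30 * (let q = (4 == 8) in (0 * 2))) * 5)
step 11: [delta@0.1.0] ((30 * (let q = false in (0 * 2))) * 5)
step 12: [let@0.1] ((30 * (0 * 2)) * 5)
step 13: [delta@0.1] ((30 * 0) * 5)
step 14: [delta@0] (0 * 5)
step 15: [delta@root] 0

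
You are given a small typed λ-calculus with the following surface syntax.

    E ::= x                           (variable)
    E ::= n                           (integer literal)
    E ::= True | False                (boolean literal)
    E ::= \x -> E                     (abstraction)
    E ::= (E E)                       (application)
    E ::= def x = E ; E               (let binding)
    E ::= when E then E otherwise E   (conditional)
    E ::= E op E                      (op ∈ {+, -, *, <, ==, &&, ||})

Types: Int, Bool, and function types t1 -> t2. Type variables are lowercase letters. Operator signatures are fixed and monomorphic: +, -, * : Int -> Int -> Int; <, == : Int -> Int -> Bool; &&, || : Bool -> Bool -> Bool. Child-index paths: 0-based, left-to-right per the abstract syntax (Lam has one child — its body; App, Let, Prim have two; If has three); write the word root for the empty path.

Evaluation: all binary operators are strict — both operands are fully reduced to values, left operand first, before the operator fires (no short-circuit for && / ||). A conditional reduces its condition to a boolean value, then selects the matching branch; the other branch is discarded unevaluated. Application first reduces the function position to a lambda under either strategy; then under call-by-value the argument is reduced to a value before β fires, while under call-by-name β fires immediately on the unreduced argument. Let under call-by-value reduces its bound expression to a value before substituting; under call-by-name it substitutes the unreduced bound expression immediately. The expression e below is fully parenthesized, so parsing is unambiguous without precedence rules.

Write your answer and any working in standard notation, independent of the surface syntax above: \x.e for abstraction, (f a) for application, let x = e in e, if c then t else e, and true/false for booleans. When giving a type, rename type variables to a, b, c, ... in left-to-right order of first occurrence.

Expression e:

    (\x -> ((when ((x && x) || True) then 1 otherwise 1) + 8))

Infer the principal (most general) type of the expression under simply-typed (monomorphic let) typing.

Answer: Bool -> Int

Working:
x : a
  unify a ~ Bool
x : Bool
  unify Bool ~ Bool
  unify Bool ~ Bool
  unify Bool ~ Bool
  unify Bool ~ Bool
  unify Int ~ Int
  unify Int ~ Int
  unify Int ~ Int
\x._ : Bool -> Int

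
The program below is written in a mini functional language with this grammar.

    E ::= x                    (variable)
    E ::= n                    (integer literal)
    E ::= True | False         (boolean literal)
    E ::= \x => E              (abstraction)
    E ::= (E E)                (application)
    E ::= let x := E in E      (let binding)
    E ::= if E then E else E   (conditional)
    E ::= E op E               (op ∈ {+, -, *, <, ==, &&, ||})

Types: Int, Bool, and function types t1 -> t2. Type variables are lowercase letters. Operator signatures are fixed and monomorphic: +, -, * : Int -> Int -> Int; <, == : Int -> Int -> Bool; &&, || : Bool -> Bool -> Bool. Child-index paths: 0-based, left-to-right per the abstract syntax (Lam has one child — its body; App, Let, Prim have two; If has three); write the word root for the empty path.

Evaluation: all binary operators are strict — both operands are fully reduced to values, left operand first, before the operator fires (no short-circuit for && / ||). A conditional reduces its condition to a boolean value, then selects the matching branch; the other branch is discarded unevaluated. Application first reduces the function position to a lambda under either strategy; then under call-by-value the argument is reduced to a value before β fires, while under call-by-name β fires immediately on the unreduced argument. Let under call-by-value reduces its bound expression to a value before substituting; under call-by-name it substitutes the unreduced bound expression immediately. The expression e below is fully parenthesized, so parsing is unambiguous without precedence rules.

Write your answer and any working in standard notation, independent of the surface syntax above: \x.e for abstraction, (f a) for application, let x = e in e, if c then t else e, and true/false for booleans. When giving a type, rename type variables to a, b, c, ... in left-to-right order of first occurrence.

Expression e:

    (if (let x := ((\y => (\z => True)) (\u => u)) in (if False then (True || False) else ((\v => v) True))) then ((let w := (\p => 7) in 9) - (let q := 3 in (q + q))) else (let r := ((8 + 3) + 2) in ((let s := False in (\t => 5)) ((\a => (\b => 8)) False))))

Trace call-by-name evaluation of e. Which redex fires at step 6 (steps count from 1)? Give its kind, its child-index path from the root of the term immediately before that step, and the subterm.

Working:
step 0: (if (let x = ((\y.(\z.true)) (\u.u)) in (if false then (true || false) else ((\v.v) true))) then ((let w = (\p.7) in 9) - (let q = 3 in (q + q))) else (let r = ((8 + 3) + 2) in ((let s = false in (\t.5)) ((\a.(\b.8)) false))))
step 1: [let@0] (if (if false then (true || false) else ((\v.v) true)) then ((let w = (\p.7) in 9) - (let q = 3 in (q + q))) else (let r = ((8 + 3) + 2) in ((let s = false in (\t.5)) ((\a.(\b.8)) false))))
step 2: [if@0] (if ((\v.v) true) then ((let w = (\p.7) in 9) - (let q = 3 in (q + q))) else (let r = ((8 + 3) + 2) in ((let s = false in (\t.5)) ((\a.(\b.8)) false))))
step 3: [beta@0] (if true then ((let w = (\p.7) in 9) - (let q = 3 in (q + q))) else (let r = ((8 + 3) + 2) in ((let s = false in (\t.5)) ((\a.(\b.8)) false))))
step 4: [if@root] ((let w = (\p.7) in 9) - (let q = 3 in (q + q)))
step 5: [let@0] (9 - (let q = 3 in (q + q)))
step 6: [let@1] (9 - (3 + 3))

Answer: let at 1 : (let q = 3 in (q + q))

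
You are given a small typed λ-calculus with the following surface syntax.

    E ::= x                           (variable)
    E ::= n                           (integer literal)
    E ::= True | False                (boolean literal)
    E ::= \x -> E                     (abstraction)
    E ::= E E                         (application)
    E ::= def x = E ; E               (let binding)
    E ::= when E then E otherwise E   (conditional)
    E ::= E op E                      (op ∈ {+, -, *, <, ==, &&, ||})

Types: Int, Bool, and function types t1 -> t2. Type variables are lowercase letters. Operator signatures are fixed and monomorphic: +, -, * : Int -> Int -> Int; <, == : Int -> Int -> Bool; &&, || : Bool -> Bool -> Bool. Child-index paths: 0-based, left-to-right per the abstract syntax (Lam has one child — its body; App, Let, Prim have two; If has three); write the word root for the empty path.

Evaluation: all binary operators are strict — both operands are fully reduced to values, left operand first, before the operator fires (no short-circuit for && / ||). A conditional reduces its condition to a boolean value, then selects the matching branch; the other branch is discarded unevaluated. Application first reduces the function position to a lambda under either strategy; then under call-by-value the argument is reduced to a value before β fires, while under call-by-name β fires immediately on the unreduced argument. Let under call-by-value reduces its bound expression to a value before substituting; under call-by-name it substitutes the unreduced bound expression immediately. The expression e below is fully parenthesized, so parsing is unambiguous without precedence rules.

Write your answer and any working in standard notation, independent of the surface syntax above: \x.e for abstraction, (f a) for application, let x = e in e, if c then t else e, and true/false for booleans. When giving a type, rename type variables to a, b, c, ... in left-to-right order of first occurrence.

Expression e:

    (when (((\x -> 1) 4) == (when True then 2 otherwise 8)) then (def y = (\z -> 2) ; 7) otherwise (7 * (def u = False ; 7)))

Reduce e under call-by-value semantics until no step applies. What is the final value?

Trace:
step 0: (if (((\x.1) 4) == (if true then 2 else 8)) then (let y = (\z.2) in 7) else (7 * (let u = false in 7)))
step 1: [beta@0.0] (if (1 == (if true then 2 else 8)) then (let y = (\z.2) in 7) else (7 * (let u = false in 7)))
step 2: [if@0.1] (if (1 == 2) then (let y = (\z.2) in 7) else (7 * (let u = false in 7)))
step 3: [delta@0] (if false then (let y = (\z.2) in 7) else (7 * (let u = false in 7)))
step 4: [if@root] (7 * (let u = false in 7))
step 5: [let@1] (7 * 7)
step 6: [delta@root] 49

Answer: 49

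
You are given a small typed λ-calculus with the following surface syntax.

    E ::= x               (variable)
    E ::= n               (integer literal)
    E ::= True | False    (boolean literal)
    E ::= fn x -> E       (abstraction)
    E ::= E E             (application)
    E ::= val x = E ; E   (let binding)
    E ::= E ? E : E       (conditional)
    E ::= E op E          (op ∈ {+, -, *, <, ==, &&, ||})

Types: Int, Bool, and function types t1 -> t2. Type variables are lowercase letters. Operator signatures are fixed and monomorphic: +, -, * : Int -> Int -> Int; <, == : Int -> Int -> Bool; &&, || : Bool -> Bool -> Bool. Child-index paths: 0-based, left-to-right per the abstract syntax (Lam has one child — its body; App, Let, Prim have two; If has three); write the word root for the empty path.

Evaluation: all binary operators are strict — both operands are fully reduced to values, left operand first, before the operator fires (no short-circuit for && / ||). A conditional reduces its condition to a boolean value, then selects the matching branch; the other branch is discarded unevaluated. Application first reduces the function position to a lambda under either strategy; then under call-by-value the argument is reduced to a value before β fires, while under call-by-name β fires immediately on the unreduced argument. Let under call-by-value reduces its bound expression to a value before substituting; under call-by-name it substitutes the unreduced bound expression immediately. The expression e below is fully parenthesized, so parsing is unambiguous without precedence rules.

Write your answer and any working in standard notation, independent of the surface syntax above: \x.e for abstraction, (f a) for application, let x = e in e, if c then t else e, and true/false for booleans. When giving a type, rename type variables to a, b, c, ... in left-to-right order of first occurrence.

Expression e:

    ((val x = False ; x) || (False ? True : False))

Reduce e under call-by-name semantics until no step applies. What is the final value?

Trace:
step 0: ((let x = false in x) || (if false then true else false))
step 1: [let@0] (false || (if false then true else false))
step 2: [if@1] (false || false)
step 3: [delta@root] false

Answer: false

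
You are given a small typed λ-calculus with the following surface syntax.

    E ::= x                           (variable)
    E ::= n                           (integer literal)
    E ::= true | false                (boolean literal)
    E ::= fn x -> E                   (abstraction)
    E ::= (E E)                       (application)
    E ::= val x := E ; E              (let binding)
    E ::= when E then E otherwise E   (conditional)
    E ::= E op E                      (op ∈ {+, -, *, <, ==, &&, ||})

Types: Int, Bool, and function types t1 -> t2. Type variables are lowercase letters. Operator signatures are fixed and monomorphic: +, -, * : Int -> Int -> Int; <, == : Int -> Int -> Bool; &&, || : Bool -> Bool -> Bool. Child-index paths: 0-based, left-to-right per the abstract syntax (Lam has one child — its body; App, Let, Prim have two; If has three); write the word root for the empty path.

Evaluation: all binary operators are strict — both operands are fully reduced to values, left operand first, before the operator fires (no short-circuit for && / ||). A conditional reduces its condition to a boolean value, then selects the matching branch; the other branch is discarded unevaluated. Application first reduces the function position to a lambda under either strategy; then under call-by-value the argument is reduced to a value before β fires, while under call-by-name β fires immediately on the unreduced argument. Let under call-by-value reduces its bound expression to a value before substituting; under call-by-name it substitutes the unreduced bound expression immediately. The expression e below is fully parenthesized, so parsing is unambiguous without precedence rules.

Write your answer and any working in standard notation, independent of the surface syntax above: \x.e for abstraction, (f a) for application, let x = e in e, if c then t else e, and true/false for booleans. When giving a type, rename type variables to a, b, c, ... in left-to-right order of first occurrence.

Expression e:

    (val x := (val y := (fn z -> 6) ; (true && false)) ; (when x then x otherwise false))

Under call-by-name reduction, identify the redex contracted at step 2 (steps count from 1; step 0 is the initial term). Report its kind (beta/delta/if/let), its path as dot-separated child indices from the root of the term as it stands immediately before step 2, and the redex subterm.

Derivation:
step 0: (let x = (let y = (\z.6) in (true && false)) in (if x then x else false))
step 1: [let@root] (if (let y = (\z.6) in (true && false)) then (let y = (\z.6) in (true && false)) else false)
step 2: [let@0] (if (true && false) then (let y = (\z.6) in (true && false)) else false)

Answer: let at 0 : (let y = (\z.6) in (true && false))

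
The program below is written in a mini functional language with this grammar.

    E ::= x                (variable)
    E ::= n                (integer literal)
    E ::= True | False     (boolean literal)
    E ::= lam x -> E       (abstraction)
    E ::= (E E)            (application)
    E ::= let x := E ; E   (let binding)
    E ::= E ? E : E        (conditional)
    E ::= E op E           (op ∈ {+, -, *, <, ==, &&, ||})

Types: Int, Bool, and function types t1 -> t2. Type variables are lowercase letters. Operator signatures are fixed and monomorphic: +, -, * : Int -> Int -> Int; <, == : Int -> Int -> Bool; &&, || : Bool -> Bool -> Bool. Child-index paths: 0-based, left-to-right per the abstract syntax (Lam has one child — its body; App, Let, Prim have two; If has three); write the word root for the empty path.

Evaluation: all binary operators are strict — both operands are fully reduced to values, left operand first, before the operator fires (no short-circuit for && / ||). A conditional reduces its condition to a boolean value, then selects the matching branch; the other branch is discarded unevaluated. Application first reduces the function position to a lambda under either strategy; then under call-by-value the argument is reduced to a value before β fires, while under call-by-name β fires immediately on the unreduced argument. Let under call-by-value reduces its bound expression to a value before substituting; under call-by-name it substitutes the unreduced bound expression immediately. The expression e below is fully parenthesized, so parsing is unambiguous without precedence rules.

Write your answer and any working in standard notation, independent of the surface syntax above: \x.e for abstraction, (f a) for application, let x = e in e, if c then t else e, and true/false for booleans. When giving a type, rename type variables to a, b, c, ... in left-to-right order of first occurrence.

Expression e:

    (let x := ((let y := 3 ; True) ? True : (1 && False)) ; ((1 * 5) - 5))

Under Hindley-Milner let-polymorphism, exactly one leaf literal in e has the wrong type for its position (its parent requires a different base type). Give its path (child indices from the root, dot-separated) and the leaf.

Working:
let y : Int
  unify Bool ~ Bool
  unify Int ~ Bool
  FAIL: mismatch Int ~ Bool

Answer: 0.2.0 : 1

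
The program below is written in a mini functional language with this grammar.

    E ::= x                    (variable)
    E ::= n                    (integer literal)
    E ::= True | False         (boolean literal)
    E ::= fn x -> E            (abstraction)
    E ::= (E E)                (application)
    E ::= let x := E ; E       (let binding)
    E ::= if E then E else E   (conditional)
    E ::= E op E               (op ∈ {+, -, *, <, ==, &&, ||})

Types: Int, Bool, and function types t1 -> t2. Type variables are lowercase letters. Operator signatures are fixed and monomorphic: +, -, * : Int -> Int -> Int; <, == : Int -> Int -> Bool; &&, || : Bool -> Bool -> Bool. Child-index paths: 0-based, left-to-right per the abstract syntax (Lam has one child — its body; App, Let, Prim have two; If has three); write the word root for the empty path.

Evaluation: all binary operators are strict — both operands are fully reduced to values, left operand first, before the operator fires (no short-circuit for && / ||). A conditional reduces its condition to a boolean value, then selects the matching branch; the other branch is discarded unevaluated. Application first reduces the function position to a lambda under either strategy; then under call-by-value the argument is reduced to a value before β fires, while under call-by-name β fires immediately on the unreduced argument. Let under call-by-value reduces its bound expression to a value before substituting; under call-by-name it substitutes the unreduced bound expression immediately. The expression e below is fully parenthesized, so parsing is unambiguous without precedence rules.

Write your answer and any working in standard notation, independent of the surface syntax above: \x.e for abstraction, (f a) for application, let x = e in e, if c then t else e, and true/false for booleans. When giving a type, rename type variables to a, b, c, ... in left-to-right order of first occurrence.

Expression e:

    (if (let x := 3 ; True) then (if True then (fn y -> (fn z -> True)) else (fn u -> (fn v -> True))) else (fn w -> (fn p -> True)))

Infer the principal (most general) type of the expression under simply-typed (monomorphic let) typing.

Answer: a -> b -> Bool

Trace:
let x : Int
  unify Bool ~ Bool
  unify Bool ~ Bool
\z._ : b -> Bool
\y._ : a -> b -> Bool
\v._ : d -> Bool
\u._ : c -> d -> Bool
  unify a -> b -> Bool ~ c -> d -> Bool
  unify a ~ c
  unify b -> Bool ~ d -> Bool
  unify b ~ d
  unify Bool ~ Bool
\p._ : f -> Bool
\w._ : e -> f -> Bool
  unify c -> d -> Bool ~ e -> f -> Bool
  unify c ~ e
  unify d -> Bool ~ f -> Bool
  unify d ~ f
  unify Bool ~ Bool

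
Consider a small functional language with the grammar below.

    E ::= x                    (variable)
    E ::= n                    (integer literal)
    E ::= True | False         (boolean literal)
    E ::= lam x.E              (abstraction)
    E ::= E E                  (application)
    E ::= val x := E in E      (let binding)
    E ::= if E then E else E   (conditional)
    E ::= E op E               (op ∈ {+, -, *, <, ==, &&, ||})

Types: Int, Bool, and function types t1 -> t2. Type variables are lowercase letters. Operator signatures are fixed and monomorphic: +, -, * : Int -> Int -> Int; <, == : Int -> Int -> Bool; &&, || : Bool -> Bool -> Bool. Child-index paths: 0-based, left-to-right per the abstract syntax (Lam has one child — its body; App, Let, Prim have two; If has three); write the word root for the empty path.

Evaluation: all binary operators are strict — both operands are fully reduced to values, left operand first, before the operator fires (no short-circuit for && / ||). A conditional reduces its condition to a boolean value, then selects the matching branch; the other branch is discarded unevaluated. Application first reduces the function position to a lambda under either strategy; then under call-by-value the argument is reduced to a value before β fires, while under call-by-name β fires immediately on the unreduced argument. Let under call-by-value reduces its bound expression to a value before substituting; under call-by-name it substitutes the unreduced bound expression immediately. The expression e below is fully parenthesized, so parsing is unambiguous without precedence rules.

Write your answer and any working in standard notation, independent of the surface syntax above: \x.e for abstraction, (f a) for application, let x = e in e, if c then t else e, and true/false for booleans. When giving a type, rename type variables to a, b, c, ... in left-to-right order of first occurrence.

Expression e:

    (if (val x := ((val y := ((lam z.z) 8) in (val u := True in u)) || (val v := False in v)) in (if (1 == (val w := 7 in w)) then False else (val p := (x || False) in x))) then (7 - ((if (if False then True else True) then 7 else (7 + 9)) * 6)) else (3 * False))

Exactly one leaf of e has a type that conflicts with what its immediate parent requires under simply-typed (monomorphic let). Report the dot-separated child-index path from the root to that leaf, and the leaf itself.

Working:
z : a
\z._ : a -> a
  unify a -> a ~ Int -> b
  unify a ~ Int
  unify Int ~ b
_ _ : Int
let y : Int
let u : Bool
u : Bool
  unify Bool ~ Bool
let v : Bool
v : Bool
  unify Bool ~ Bool
let x : Bool
  unify Int ~ Int
let w : Int
w : Int
  unify Int ~ Int
  unify Bool ~ Bool
x : Bool
  unify Bool ~ Bool
  unify Bool ~ Bool
let p : Bool
x : Bool
  unify Bool ~ Bool
  unify Bool ~ Bool
  unify Int ~ Int
  unify Bool ~ Bool
  unify Bool ~ Bool
  unify Bool ~ Bool
  unify Int ~ Int
  unify Int ~ Int
  unify Int ~ Int
  unify Int ~ Int
  unify Int ~ Int
  unify Int ~ Int
  unify Int ~ Int
  unify Bool ~ Int
  FAIL: mismatch Bool ~ Int

Answer: 2.1 : false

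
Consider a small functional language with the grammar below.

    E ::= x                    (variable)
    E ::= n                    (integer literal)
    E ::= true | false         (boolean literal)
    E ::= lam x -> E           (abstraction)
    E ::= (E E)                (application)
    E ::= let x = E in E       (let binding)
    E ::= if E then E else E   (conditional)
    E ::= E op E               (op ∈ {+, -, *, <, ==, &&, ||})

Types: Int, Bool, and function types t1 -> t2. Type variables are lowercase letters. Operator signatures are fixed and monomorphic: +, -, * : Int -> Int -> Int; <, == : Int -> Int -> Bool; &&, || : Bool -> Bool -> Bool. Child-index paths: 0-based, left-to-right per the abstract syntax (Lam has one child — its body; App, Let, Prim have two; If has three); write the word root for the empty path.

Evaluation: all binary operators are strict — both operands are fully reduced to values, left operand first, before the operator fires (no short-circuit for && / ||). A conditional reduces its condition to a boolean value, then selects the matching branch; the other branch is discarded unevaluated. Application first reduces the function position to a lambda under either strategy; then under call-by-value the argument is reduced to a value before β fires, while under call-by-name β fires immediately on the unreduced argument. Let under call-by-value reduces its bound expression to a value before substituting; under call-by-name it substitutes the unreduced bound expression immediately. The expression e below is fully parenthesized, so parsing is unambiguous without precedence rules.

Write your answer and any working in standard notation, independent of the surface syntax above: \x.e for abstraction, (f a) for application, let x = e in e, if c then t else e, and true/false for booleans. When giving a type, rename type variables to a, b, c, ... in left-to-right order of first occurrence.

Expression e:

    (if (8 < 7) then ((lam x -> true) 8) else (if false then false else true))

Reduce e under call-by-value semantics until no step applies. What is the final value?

Derivation:
step 0: (if (8 < 7) then ((\x.true) 8) else (if false then false else true))
step 1: [delta@0] (if false then ((\x.true) 8) else (if false then false else true))
step 2: [if@root] (if false then false else true)
step 3: [if@root] true

Answer: true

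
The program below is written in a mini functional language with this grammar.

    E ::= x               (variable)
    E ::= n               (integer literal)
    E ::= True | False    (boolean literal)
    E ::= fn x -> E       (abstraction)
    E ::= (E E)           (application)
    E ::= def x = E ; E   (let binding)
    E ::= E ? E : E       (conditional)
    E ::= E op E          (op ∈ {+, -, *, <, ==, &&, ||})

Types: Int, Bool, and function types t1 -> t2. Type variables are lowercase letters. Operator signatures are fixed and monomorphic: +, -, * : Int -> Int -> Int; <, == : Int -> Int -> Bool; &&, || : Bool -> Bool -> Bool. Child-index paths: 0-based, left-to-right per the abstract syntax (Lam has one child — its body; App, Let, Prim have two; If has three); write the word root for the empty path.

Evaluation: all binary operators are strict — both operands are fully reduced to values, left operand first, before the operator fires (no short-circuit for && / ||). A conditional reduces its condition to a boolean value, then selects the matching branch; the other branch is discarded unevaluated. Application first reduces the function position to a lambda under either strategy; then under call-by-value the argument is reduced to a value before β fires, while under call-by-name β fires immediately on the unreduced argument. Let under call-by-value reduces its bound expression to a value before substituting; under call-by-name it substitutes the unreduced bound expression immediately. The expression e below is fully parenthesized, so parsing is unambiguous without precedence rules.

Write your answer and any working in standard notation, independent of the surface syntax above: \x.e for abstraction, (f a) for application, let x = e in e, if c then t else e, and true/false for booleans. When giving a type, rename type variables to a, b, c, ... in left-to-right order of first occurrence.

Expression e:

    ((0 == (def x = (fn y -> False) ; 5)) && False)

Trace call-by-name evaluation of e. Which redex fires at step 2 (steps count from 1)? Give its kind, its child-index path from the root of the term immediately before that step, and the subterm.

Answer: delta at 0 : (0 == 5)

Derivation:
step 0: ((0 == (let x = (\y.false) in 5)) && false)
step 1: [let@0.1] ((0 == 5) && false)
step 2: [delta@0] (false && false)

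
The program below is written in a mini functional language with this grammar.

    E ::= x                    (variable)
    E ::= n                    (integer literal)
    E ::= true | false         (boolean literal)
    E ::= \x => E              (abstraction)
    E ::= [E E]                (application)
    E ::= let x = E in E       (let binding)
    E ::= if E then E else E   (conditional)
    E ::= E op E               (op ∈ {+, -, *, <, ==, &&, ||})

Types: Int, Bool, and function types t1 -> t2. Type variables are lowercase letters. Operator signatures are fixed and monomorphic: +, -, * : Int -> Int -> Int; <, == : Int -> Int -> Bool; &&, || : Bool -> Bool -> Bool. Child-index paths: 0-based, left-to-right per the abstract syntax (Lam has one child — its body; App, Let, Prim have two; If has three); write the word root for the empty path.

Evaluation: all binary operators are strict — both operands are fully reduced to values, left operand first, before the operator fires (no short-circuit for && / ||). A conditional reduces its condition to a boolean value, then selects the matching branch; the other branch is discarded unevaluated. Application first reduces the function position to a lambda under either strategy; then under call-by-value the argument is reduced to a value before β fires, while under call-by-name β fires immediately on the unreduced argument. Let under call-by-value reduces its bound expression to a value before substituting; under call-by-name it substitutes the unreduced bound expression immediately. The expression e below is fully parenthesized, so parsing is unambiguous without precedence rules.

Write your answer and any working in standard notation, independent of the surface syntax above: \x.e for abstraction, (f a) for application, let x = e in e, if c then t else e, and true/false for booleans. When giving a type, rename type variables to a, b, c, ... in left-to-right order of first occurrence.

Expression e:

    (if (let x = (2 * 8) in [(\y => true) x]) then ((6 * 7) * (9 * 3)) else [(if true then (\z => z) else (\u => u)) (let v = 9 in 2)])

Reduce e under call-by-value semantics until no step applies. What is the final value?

Answer: 1134

Trace:
step 0: (if (let x = (2 * 8) in ((\y.true) x)) then ((6 * 7) * (9 * 3)) else ((if true then (\z.z) else (\u.u)) (let v = 9 in 2)))
step 1: [delta@0.0] (if (let x = 16 in ((\y.true) x)) then ((6 * 7) * (9 * 3)) else ((if true then (\z.z) else (\u.u)) (let v = 9 in 2)))
step 2: [let@0] (if ((\y.true) 16) then ((6 * 7) * (9 * 3)) else ((if true then (\z.z) else (\u.u)) (let v = 9 in 2)))
step 3: [beta@0] (if true then ((6 * 7) * (9 * 3)) else ((if true then (\z.z) else (\u.u)) (let v = 9 in 2)))
step 4: [if@root] ((6 * 7) * (9 * 3))
step 5: [delta@0] (42 * (9 * 3))
step 6: [delta@1] (42 * 27)
step 7: [delta@root] 1134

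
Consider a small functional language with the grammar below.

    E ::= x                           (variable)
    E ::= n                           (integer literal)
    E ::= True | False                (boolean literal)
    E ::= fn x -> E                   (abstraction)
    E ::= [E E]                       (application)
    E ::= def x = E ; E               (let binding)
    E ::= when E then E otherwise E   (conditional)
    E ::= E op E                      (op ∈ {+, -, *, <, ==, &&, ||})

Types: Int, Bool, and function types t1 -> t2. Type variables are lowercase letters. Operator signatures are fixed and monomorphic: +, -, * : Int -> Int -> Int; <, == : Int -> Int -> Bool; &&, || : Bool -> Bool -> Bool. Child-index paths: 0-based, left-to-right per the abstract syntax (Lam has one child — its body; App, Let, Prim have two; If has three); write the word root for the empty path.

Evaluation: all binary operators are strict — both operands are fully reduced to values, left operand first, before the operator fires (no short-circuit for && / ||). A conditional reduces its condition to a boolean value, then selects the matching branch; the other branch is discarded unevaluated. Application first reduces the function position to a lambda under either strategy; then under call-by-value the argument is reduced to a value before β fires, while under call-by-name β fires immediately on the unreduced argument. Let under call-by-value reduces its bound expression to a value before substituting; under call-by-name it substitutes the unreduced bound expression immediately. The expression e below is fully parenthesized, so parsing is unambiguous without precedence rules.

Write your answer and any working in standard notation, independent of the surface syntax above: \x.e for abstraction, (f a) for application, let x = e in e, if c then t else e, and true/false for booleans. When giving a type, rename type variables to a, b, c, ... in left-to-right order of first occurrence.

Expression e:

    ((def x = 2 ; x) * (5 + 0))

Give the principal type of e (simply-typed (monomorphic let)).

Answer: Int

Trace:
let x : Int
x : Int
  unify Int ~ Int
  unify Int ~ Int
  unify Int ~ Int
  unify Int ~ Int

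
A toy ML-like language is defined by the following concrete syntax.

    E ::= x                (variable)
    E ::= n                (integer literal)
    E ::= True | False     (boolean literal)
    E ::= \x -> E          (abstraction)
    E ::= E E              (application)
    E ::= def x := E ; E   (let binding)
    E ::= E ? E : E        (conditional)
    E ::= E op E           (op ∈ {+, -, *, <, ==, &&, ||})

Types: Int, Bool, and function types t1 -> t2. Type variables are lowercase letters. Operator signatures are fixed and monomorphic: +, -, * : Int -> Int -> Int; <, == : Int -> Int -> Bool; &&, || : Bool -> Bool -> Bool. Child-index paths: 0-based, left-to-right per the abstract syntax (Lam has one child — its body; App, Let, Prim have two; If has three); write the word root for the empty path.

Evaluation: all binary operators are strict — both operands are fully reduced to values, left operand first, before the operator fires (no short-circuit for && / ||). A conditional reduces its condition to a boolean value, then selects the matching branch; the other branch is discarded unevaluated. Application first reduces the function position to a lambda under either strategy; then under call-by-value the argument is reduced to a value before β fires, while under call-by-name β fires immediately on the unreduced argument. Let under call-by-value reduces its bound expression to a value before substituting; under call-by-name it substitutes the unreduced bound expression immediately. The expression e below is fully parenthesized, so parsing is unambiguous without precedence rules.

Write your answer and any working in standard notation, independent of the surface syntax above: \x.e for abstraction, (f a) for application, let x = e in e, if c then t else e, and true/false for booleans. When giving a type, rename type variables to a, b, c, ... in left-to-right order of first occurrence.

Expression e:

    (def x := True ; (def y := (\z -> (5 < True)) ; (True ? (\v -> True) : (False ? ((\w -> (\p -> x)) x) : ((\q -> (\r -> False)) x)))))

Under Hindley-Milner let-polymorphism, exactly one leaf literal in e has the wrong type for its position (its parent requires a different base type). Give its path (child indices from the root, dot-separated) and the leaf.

Working:
let x : Bool
  unify Int ~ Int
  unify Bool ~ Int
  FAIL: mismatch Bool ~ Int

Answer: 1.0.0.1 : true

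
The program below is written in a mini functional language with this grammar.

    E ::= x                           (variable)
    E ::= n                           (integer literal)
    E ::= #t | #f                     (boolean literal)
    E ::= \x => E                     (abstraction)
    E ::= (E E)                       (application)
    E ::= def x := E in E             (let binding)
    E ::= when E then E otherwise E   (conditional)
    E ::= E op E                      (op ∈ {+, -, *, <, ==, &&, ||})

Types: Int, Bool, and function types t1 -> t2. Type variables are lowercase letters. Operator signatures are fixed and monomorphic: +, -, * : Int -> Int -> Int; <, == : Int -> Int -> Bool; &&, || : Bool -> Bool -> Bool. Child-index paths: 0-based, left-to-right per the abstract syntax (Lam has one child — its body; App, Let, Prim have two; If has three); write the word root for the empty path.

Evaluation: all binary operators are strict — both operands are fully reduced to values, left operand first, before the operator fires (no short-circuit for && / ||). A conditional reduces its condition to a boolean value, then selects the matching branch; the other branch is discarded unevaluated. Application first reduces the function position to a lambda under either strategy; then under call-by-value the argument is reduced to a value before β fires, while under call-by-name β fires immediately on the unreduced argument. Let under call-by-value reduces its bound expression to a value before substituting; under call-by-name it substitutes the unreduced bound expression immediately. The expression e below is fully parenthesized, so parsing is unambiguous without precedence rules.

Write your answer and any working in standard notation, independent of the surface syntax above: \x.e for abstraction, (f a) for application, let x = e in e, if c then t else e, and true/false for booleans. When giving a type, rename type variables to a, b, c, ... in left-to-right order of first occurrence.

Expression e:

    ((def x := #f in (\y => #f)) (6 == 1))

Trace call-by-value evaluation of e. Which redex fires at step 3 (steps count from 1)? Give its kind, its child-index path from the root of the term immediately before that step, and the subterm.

Answer: beta at root : ((\y.false) false)

Trace:
step 0: ((let x = false in (\y.false)) (6 == 1))
step 1: [let@0] ((\y.false) (6 == 1))
step 2: [delta@1] ((\y.false) false)
step 3: [beta@root] false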